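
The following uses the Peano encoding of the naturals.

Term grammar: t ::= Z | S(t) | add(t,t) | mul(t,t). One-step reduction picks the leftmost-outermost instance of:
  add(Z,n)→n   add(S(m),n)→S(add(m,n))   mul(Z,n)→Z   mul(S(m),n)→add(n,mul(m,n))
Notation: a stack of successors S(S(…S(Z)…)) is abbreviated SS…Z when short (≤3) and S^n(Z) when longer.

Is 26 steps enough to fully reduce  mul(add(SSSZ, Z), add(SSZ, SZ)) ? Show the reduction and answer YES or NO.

Answer: NO — after 26 steps the term is S(S(S(S(S(S(S(S(S(add(Z, mul(add(Z, Z), add(SSZ, SZ)))))))))))), not yet normal

Reduction:
  start: mul(add(SSSZ, Z), add(SSZ, SZ))
  →1  mul(S(add(SSZ, Z)), add(SSZ, SZ))
  →2  add(add(SSZ, SZ), mul(add(SSZ, Z), add(SSZ, SZ)))
  →3  add(S(add(SZ, SZ)), mul(add(SSZ, Z), add(SSZ, SZ)))
  →4  S(add(add(SZ, SZ), mul(add(SSZ, Z), add(SSZ, SZ))))
  →5  S(add(S(add(Z, SZ)), mul(add(SSZ, Z), add(SSZ, SZ))))
  →6  S(S(add(add(Z, SZ), mul(add(SSZ, Z), add(SSZ, SZ)))))
  →7  S(S(add(SZ, mul(add(SSZ, Z), add(SSZ, SZ)))))
  →8  S(S(S(add(Z, mul(add(SSZ, Z), add(SSZ, SZ))))))
  →9  S(S(S(mul(add(SSZ, Z), add(SSZ, SZ)))))
  →10  S(S(S(mul(S(add(SZ, Z)), add(SSZ, SZ)))))
  →11  S(S(S(add(add(SSZ, SZ), mul(add(SZ, Z), add(SSZ, SZ))))))
  →12  S(S(S(add(S(add(SZ, SZ)), mul(add(SZ, Z), add(SSZ, SZ))))))
  →13  S(S(S(S(add(add(SZ, SZ), mul(add(SZ, Z), add(SSZ, SZ)))))))
  →14  S(S(S(S(add(S(add(Z, SZ)), mul(add(SZ, Z), add(SSZ, SZ)))))))
  →15  S(S(S(S(S(add(add(Z, SZ), mul(add(SZ, Z), add(SSZ, SZ))))))))
  →16  S(S(S(S(S(add(SZ, mul(add(SZ, Z), add(SSZ, SZ))))))))
  →17  S(S(S(S(S(S(add(Z, mul(add(SZ, Z), add(SSZ, SZ)))))))))
  →18  S(S(S(S(S(S(mul(add(SZ, Z), add(SSZ, SZ))))))))
  →19  S(S(S(S(S(S(mul(S(add(Z, Z)), add(SSZ, SZ))))))))
  →20  S(S(S(S(S(S(add(add(SSZ, SZ), mul(add(Z, Z), add(SSZ, SZ)))))))))
  →21  S(S(S(S(S(S(add(S(add(SZ, SZ)), mul(add(Z, Z), add(SSZ, SZ)))))))))
  →22  S(S(S(S(S(S(S(add(add(SZ, SZ), mul(add(Z, Z), add(SSZ, SZ))))))))))
  →23  S(S(S(S(S(S(S(add(S(add(Z, SZ)), mul(add(Z, Z), add(SSZ, SZ))))))))))
  →24  S(S(S(S(S(S(S(S(add(add(Z, SZ), mul(add(Z, Z), add(SSZ, SZ)))))))))))
  →25  S(S(S(S(S(S(S(S(add(SZ, mul(add(Z, Z), add(SSZ, SZ)))))))))))
  →26  S(S(S(S(S(S(S(S(S(add(Z, mul(add(Z, Z), add(SSZ, SZ))))))))))))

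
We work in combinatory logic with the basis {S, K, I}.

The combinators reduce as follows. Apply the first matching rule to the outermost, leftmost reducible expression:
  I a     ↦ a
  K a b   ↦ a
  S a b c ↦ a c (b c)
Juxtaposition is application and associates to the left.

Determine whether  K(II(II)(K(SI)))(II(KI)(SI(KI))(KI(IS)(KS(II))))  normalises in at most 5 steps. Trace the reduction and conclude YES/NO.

  start: K(II(II)(K(SI)))(II(KI)(SI(KI))(KI(IS)(KS(II))))
  step 1: II(II)(K(SI))
  step 2: I(II)(K(SI))
  step 3: II(K(SI))
  step 4: I(K(SI))
  step 5: K(SI)

Answer: YES — reaches normal form K(SI) in 5 ≤ 5 steps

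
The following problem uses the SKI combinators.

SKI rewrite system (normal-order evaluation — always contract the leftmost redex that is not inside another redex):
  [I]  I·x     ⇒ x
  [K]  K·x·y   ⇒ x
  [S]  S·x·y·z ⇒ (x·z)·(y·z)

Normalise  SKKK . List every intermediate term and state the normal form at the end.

Answer: normal form = K  (in 2 steps)

Working:
  start: SKKK
  [1] KK(KK)
  [2] K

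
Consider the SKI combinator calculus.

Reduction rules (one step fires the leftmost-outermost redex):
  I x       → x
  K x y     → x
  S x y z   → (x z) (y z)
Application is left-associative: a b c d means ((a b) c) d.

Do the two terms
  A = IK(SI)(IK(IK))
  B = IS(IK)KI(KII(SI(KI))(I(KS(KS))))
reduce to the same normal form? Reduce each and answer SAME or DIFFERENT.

Term A:
  start: IK(SI)(IK(IK))
  [1] K(SI)(IK(IK))
  [2] SI

Term B:
  start: IS(IK)KI(KII(SI(KI))(I(KS(KS))))
  [1] S(IK)KI(KII(SI(KI))(I(KS(KS))))
  [2] IKI(KI)(KII(SI(KI))(I(KS(KS))))
  [3] KI(KI)(KII(SI(KI))(I(KS(KS))))
  [4] I(KII(SI(KI))(I(KS(KS))))
  [5] KII(SI(KI))(I(KS(KS)))
  [6] I(SI(KI))(I(KS(KS)))
  [7] SI(KI)(I(KS(KS)))
  [8] I(I(KS(KS)))(KI(I(KS(KS))))
  [9] I(KS(KS))(KI(I(KS(KS))))
  [10] KS(KS)(KI(I(KS(KS))))
  [11] S(KI(I(KS(KS))))
  [12] SI

Answer: SAME — A ⇓ SI, B ⇓ SI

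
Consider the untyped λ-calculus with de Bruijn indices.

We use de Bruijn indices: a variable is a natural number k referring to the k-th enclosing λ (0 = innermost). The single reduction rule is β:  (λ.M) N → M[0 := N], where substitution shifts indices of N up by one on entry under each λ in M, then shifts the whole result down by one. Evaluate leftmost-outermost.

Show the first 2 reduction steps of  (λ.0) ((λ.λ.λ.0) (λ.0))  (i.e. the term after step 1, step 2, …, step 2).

Answer: after 2 steps: λ.λ.0

Derivation:
  start: (λ.0) ((λ.λ.λ.0) (λ.0))
  step 1: (λ.λ.λ.0) (λ.0)
  step 2: λ.λ.0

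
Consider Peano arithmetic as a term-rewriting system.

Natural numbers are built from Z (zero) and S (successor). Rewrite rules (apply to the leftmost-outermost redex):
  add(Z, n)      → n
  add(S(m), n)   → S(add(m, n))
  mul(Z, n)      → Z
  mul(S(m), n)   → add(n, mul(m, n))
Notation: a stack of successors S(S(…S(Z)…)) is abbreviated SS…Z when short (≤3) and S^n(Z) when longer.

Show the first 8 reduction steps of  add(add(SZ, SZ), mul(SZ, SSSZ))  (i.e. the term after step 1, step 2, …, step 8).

Answer: after 8 steps: S(S(S(S(add(SZ, mul(Z, SSSZ))))))

Derivation:
  start: add(add(SZ, SZ), mul(SZ, SSSZ))
  →1  add(S(add(Z, SZ)), mul(SZ, SSSZ))
  →2  S(add(add(Z, SZ), mul(SZ, SSSZ)))
  →3  S(add(SZ, mul(SZ, SSSZ)))
  →4  S(S(add(Z, mul(SZ, SSSZ))))
  →5  S(S(mul(SZ, SSSZ)))
  →6  S(S(add(SSSZ, mul(Z, SSSZ))))
  →7  S(S(S(add(SSZ, mul(Z, SSSZ)))))
  →8  S(S(S(S(add(SZ, mul(Z, SSSZ))))))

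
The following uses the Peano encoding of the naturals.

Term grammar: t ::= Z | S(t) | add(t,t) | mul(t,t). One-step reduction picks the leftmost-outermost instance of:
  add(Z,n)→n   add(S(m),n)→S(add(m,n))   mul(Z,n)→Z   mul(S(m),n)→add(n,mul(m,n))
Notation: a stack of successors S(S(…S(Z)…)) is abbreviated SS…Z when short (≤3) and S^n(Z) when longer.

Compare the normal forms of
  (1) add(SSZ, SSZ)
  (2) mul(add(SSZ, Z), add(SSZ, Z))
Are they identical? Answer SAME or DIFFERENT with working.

Answer: SAME — A ⇓ S^4(Z), B ⇓ S^4(Z)

Derivation:
Term A:
  start: add(SSZ, SSZ)
  →1  S(add(SZ, SSZ))
  →2  S(S(add(Z, SSZ)))
  →3  S^4(Z)

Term B:
  start: mul(add(SSZ, Z), add(SSZ, Z))
  →1  mul(S(add(SZ, Z)), add(SSZ, Z))
  →2  add(add(SSZ, Z), mul(add(SZ, Z), add(SSZ, Z)))
  →3  add(S(add(SZ, Z)), mul(add(SZ, Z), add(SSZ, Z)))
  →4  S(add(add(SZ, Z), mul(add(SZ, Z), add(SSZ, Z))))
  →5  S(add(S(add(Z, Z)), mul(add(SZ, Z), add(SSZ, Z))))
  →6  S(S(add(add(Z, Z), mul(add(SZ, Z), add(SSZ, Z)))))
  →7  S(S(add(Z, mul(add(SZ, Z), add(SSZ, Z)))))
  →8  S(S(mul(add(SZ, Z), add(SSZ, Z))))
  →9  S(S(mul(S(add(Z, Z)), add(SSZ, Z))))
  →10  S(S(add(add(SSZ, Z), mul(add(Z, Z), add(SSZ, Z)))))
  →11  S(S(add(S(add(SZ, Z)), mul(add(Z, Z), add(SSZ, Z)))))
  →12  S(S(S(add(add(SZ, Z), mul(add(Z, Z), add(SSZ, Z))))))
  →13  S(S(S(add(S(add(Z, Z)), mul(add(Z, Z), add(SSZ, Z))))))
  →14  S(S(S(S(add(add(Z, Z), mul(add(Z, Z), add(SSZ, Z)))))))
  →15  S(S(S(S(add(Z, mul(add(Z, Z), add(SSZ, Z)))))))
  →16  S(S(S(S(mul(add(Z, Z), add(SSZ, Z))))))
  →17  S(S(S(S(mul(Z, add(SSZ, Z))))))
  →18  S^4(Z)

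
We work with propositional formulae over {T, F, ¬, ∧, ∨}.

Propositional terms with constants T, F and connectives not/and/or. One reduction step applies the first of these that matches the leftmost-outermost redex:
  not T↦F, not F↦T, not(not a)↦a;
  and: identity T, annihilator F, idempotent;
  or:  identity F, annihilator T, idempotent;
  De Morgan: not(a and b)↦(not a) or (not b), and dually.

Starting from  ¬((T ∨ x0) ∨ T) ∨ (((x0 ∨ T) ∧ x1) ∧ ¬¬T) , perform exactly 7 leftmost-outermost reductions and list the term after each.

Answer: after 7 steps: (T ∧ x1) ∧ ¬¬T

Working:
  start: ¬((T ∨ x0) ∨ T) ∨ (((x0 ∨ T) ∧ x1) ∧ ¬¬T)
  step 1: (¬(T ∨ x0) ∧ ¬T) ∨ (((x0 ∨ T) ∧ x1) ∧ ¬¬T)
  step 2: ((¬T ∧ ¬x0) ∧ ¬T) ∨ (((x0 ∨ T) ∧ x1) ∧ ¬¬T)
  step 3: ((F ∧ ¬x0) ∧ ¬T) ∨ (((x0 ∨ T) ∧ x1) ∧ ¬¬T)
  step 4: (F ∧ ¬T) ∨ (((x0 ∨ T) ∧ x1) ∧ ¬¬T)
  step 5: F ∨ (((x0 ∨ T) ∧ x1) ∧ ¬¬T)
  step 6: ((x0 ∨ T) ∧ x1) ∧ ¬¬T
  step 7: (T ∧ x1) ∧ ¬¬T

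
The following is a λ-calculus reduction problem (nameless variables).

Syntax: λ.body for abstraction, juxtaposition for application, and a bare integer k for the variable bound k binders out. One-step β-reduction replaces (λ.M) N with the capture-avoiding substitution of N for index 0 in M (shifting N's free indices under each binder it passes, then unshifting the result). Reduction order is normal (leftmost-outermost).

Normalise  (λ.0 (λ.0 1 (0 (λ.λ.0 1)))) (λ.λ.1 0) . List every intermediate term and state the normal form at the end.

  start: (λ.0 (λ.0 1 (0 (λ.λ.0 1)))) (λ.λ.1 0)
  [1] (λ.λ.1 0) (λ.0 (λ.λ.1 0) (0 (λ.λ.0 1)))
  [2] λ.(λ.0 (λ.λ.1 0) (0 (λ.λ.0 1))) 0
  [3] λ.0 (λ.λ.1 0) (0 (λ.λ.0 1))

Answer: normal form = λ.0 (λ.λ.1 0) (0 (λ.λ.0 1))  (in 3 steps)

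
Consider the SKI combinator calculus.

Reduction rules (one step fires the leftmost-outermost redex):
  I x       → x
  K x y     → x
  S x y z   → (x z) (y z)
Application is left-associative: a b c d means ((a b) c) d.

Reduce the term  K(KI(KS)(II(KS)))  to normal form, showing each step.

  start: K(KI(KS)(II(KS)))
  step 1: K(I(II(KS)))
  step 2: K(II(KS))
  step 3: K(I(KS))
  step 4: K(KS)

Answer: normal form = K(KS)  (in 4 steps)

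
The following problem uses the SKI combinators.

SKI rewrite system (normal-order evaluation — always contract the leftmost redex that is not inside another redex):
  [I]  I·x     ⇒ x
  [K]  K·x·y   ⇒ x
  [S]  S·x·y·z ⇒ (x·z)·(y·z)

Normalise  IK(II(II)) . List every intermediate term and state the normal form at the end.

Answer: normal form = KI  (in 4 steps)

Reduction:
  start: IK(II(II))
  step 1: K(II(II))
  step 2: K(I(II))
  step 3: K(II)
  step 4: KI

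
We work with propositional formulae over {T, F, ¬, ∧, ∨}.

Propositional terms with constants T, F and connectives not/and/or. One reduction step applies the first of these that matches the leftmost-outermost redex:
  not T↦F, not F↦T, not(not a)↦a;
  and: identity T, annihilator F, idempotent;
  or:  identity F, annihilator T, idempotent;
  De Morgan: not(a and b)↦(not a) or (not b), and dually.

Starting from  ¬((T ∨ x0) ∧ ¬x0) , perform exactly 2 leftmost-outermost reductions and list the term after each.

Answer: after 2 steps: (¬T ∧ ¬x0) ∨ ¬¬x0

Working:
  start: ¬((T ∨ x0) ∧ ¬x0)
  [1] ¬(T ∨ x0) ∨ ¬¬x0
  [2] (¬T ∧ ¬x0) ∨ ¬¬x0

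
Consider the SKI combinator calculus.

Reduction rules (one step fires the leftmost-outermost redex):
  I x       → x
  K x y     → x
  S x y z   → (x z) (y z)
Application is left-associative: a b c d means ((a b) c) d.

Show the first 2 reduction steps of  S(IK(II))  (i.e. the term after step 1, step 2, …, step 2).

Answer: after 2 steps: S(KI)

Reduction:
  start: S(IK(II))
  →1  S(K(II))
  →2  S(KI)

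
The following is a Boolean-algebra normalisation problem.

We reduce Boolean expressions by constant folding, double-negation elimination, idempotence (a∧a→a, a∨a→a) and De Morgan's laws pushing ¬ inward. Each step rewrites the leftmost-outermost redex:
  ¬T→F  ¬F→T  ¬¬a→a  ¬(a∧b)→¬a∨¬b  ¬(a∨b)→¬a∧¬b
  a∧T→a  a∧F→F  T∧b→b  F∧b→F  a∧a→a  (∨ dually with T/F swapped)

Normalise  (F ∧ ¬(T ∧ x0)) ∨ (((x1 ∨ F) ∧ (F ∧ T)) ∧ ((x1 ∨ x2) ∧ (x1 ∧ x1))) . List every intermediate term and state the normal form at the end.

Answer: normal form = F  (in 6 steps)

Reduction:
  start: (F ∧ ¬(T ∧ x0)) ∨ (((x1 ∨ F) ∧ (F ∧ T)) ∧ ((x1 ∨ x2) ∧ (x1 ∧ x1)))
  step 1: F ∨ (((x1 ∨ F) ∧ (F ∧ T)) ∧ ((x1 ∨ x2) ∧ (x1 ∧ x1)))
  step 2: ((x1 ∨ F) ∧ (F ∧ T)) ∧ ((x1 ∨ x2) ∧ (x1 ∧ x1))
  step 3: (x1 ∧ (F ∧ T)) ∧ ((x1 ∨ x2) ∧ (x1 ∧ x1))
  step 4: (x1 ∧ F) ∧ ((x1 ∨ x2) ∧ (x1 ∧ x1))
  step 5: F ∧ ((x1 ∨ x2) ∧ (x1 ∧ x1))
  step 6: F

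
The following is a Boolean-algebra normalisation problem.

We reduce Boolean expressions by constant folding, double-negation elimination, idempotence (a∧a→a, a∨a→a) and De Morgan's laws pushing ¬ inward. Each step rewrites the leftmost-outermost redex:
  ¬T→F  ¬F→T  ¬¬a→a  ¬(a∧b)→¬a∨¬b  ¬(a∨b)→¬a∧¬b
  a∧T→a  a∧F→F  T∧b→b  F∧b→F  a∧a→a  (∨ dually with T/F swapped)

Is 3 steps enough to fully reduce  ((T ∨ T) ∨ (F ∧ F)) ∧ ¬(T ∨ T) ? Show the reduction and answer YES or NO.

Answer: NO — after 3 steps the term is ¬(T ∨ T), not yet normal

Reduction:
  start: ((T ∨ T) ∨ (F ∧ F)) ∧ ¬(T ∨ T)
  step 1: (T ∨ (F ∧ F)) ∧ ¬(T ∨ T)
  step 2: T ∧ ¬(T ∨ T)
  step 3: ¬(T ∨ T)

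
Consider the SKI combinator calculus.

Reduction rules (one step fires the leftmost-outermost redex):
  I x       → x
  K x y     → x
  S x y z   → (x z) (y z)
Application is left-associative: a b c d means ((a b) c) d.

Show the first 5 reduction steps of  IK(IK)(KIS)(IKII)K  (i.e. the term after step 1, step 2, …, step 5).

Answer: after 5 steps: KII

Working:
  start: IK(IK)(KIS)(IKII)K
  step 1: K(IK)(KIS)(IKII)K
  step 2: IK(IKII)K
  step 3: K(IKII)K
  step 4: IKII
  step 5: KII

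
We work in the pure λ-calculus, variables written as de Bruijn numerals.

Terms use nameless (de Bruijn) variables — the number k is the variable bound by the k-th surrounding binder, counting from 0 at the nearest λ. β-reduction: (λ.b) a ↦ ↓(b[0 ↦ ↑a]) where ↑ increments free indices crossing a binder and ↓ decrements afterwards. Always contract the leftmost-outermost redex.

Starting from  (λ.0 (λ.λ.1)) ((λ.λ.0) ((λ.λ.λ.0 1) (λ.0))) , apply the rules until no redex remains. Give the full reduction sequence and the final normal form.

Answer: normal form = λ.λ.1  (in 3 steps)

Derivation:
  start: (λ.0 (λ.λ.1)) ((λ.λ.0) ((λ.λ.λ.0 1) (λ.0)))
  step 1: (λ.λ.0) ((λ.λ.λ.0 1) (λ.0)) (λ.λ.1)
  step 2: (λ.0) (λ.λ.1)
  step 3: λ.λ.1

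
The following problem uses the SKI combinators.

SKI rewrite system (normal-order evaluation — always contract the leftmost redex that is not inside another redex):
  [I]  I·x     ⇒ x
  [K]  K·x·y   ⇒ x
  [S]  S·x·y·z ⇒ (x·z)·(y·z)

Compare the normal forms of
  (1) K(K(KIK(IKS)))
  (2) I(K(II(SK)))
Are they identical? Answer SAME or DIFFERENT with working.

Answer: DIFFERENT — A ⇓ K(K(KS)), B ⇓ K(SK)

Working:
Term A:
  start: K(K(KIK(IKS)))
  step 1: K(K(I(IKS)))
  step 2: K(K(IKS))
  step 3: K(K(KS))

Term B:
  start: I(K(II(SK)))
  step 1: K(II(SK))
  step 2: K(I(SK))
  step 3: K(SK)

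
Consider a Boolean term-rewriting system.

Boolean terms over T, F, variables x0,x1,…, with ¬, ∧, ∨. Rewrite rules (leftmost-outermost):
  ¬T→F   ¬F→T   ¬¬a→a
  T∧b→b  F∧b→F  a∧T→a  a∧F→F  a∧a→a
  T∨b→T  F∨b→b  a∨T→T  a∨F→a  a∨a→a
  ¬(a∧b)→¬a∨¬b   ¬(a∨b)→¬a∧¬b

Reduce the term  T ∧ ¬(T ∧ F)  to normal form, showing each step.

  start: T ∧ ¬(T ∧ F)
  [1] ¬(T ∧ F)
  [2] ¬T ∨ ¬F
  [3] F ∨ ¬F
  [4] ¬F
  [5] T

Answer: normal form = T  (in 5 steps)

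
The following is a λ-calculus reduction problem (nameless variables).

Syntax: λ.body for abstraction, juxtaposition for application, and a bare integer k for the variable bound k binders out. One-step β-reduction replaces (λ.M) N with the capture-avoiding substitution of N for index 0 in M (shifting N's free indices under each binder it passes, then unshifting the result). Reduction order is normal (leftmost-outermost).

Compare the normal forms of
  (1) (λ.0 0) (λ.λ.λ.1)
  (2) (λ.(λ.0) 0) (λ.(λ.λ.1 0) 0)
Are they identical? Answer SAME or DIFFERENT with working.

Answer: DIFFERENT — A ⇓ λ.λ.1, B ⇓ λ.λ.1 0

Reduction:
Term A:
  start: (λ.0 0) (λ.λ.λ.1)
  [1] (λ.λ.λ.1) (λ.λ.λ.1)
  [2] λ.λ.1

Term B:
  start: (λ.(λ.0) 0) (λ.(λ.λ.1 0) 0)
  [1] (λ.0) (λ.(λ.λ.1 0) 0)
  [2] λ.(λ.λ.1 0) 0
  [3] λ.λ.1 0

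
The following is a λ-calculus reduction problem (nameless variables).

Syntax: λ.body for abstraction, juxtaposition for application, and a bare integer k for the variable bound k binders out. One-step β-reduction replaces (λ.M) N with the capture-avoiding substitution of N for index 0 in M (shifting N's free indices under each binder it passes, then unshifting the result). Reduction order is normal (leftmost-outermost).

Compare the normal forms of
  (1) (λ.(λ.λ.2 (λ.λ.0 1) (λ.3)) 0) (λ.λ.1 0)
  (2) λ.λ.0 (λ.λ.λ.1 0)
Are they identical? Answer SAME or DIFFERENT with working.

Term A:
  start: (λ.(λ.λ.2 (λ.λ.0 1) (λ.3)) 0) (λ.λ.1 0)
  →1  (λ.λ.(λ.λ.1 0) (λ.λ.0 1) (λ.λ.λ.1 0)) (λ.λ.1 0)
  →2  λ.(λ.λ.1 0) (λ.λ.0 1) (λ.λ.λ.1 0)
  →3  λ.(λ.(λ.λ.0 1) 0) (λ.λ.λ.1 0)
  →4  λ.(λ.λ.0 1) (λ.λ.λ.1 0)
  →5  λ.λ.0 (λ.λ.λ.1 0)

Term B:
  start: λ.λ.0 (λ.λ.λ.1 0)

Answer: SAME — A ⇓ λ.λ.0 (λ.λ.λ.1 0), B ⇓ λ.λ.0 (λ.λ.λ.1 0)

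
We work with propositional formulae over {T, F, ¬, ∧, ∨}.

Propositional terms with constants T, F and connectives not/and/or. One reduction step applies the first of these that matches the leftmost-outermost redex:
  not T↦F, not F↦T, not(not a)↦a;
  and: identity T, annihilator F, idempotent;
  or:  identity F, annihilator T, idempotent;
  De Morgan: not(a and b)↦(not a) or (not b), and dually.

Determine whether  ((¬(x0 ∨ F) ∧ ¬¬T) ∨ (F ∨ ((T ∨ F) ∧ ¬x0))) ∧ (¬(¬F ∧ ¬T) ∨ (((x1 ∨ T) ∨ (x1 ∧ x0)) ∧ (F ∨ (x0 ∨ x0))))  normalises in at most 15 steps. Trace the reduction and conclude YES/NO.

  start: ((¬(x0 ∨ F) ∧ ¬¬T) ∨ (F ∨ ((T ∨ F) ∧ ¬x0))) ∧ (¬(¬F ∧ ¬T) ∨ (((x1 ∨ T) ∨ (x1 ∧ x0)) ∧ (F ∨ (x0 ∨ x0))))
  step 1: (((¬x0 ∧ ¬F) ∧ ¬¬T) ∨ (F ∨ ((T ∨ F) ∧ ¬x0))) ∧ (¬(¬F ∧ ¬T) ∨ (((x1 ∨ T) ∨ (x1 ∧ x0)) ∧ (F ∨ (x0 ∨ x0))))
  step 2: (((¬x0 ∧ T) ∧ ¬¬T) ∨ (F ∨ ((T ∨ F) ∧ ¬x0))) ∧ (¬(¬F ∧ ¬T) ∨ (((x1 ∨ T) ∨ (x1 ∧ x0)) ∧ (F ∨ (x0 ∨ x0))))
  step 3: ((¬x0 ∧ ¬¬T) ∨ (F ∨ ((T ∨ F) ∧ ¬x0))) ∧ (¬(¬F ∧ ¬T) ∨ (((x1 ∨ T) ∨ (x1 ∧ x0)) ∧ (F ∨ (x0 ∨ x0))))
  step 4: ((¬x0 ∧ T) ∨ (F ∨ ((T ∨ F) ∧ ¬x0))) ∧ (¬(¬F ∧ ¬T) ∨ (((x1 ∨ T) ∨ (x1 ∧ x0)) ∧ (F ∨ (x0 ∨ x0))))
  step 5: (¬x0 ∨ (F ∨ ((T ∨ F) ∧ ¬x0))) ∧ (¬(¬F ∧ ¬T) ∨ (((x1 ∨ T) ∨ (x1 ∧ x0)) ∧ (F ∨ (x0 ∨ x0))))
  step 6: (¬x0 ∨ ((T ∨ F) ∧ ¬x0)) ∧ (¬(¬F ∧ ¬T) ∨ (((x1 ∨ T) ∨ (x1 ∧ x0)) ∧ (F ∨ (x0 ∨ x0))))
  step 7: (¬x0 ∨ (T ∧ ¬x0)) ∧ (¬(¬F ∧ ¬T) ∨ (((x1 ∨ T) ∨ (x1 ∧ x0)) ∧ (F ∨ (x0 ∨ x0))))
  step 8: (¬x0 ∨ ¬x0) ∧ (¬(¬F ∧ ¬T) ∨ (((x1 ∨ T) ∨ (x1 ∧ x0)) ∧ (F ∨ (x0 ∨ x0))))
  step 9: ¬x0 ∧ (¬(¬F ∧ ¬T) ∨ (((x1 ∨ T) ∨ (x1 ∧ x0)) ∧ (F ∨ (x0 ∨ x0))))
  step 10: ¬x0 ∧ ((¬¬F ∨ ¬¬T) ∨ (((x1 ∨ T) ∨ (x1 ∧ x0)) ∧ (F ∨ (x0 ∨ x0))))
  step 11: ¬x0 ∧ ((F ∨ ¬¬T) ∨ (((x1 ∨ T) ∨ (x1 ∧ x0)) ∧ (F ∨ (x0 ∨ x0))))
  step 12: ¬x0 ∧ (¬¬T ∨ (((x1 ∨ T) ∨ (x1 ∧ x0)) ∧ (F ∨ (x0 ∨ x0))))
  step 13: ¬x0 ∧ (T ∨ (((x1 ∨ T) ∨ (x1 ∧ x0)) ∧ (F ∨ (x0 ∨ x0))))
  step 14: ¬x0 ∧ T
  step 15: ¬x0

Answer: YES — reaches normal form ¬x0 in 15 ≤ 15 steps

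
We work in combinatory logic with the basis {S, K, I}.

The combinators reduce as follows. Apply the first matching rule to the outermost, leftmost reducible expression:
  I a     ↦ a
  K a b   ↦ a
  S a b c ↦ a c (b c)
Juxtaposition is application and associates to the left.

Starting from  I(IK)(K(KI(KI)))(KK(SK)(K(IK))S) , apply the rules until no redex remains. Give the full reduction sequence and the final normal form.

  start: I(IK)(K(KI(KI)))(KK(SK)(K(IK))S)
  step 1: IK(K(KI(KI)))(KK(SK)(K(IK))S)
  step 2: K(K(KI(KI)))(KK(SK)(K(IK))S)
  step 3: K(KI(KI))
  step 4: KI

Answer: normal form = KI  (in 4 steps)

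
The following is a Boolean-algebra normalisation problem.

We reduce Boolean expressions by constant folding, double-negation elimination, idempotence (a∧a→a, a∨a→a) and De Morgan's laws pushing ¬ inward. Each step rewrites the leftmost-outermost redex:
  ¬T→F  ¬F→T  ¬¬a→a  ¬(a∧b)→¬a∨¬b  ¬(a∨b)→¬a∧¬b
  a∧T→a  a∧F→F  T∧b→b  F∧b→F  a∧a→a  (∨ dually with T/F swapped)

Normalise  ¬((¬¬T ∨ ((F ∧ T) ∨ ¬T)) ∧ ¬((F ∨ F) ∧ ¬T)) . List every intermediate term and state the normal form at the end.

  start: ¬((¬¬T ∨ ((F ∧ T) ∨ ¬T)) ∧ ¬((F ∨ F) ∧ ¬T))
  →1  ¬(¬¬T ∨ ((F ∧ T) ∨ ¬T)) ∨ ¬¬((F ∨ F) ∧ ¬T)
  →2  (¬¬¬T ∧ ¬((F ∧ T) ∨ ¬T)) ∨ ¬¬((F ∨ F) ∧ ¬T)
  →3  (¬T ∧ ¬((F ∧ T) ∨ ¬T)) ∨ ¬¬((F ∨ F) ∧ ¬T)
  →4  (F ∧ ¬((F ∧ T) ∨ ¬T)) ∨ ¬¬((F ∨ F) ∧ ¬T)
  →5  F ∨ ¬¬((F ∨ F) ∧ ¬T)
  →6  ¬¬((F ∨ F) ∧ ¬T)
  →7  (F ∨ F) ∧ ¬T
  →8  F ∧ ¬T
  →9  F

Answer: normal form = F  (in 9 steps)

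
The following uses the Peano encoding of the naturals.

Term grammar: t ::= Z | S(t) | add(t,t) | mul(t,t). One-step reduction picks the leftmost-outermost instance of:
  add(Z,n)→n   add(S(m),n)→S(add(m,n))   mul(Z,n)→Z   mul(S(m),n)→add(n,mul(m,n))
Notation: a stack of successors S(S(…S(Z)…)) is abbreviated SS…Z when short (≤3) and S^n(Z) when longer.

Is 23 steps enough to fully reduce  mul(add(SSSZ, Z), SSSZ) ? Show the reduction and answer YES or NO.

  start: mul(add(SSSZ, Z), SSSZ)
  →1  mul(S(add(SSZ, Z)), SSSZ)
  →2  add(SSSZ, mul(add(SSZ, Z), SSSZ))
  →3  S(add(SSZ, mul(add(SSZ, Z), SSSZ)))
  →4  S(S(add(SZ, mul(add(SSZ, Z), SSSZ))))
  →5  S(S(S(add(Z, mul(add(SSZ, Z), SSSZ)))))
  →6  S(S(S(mul(add(SSZ, Z), SSSZ))))
  →7  S(S(S(mul(S(add(SZ, Z)), SSSZ))))
  →8  S(S(S(add(SSSZ, mul(add(SZ, Z), SSSZ)))))
  →9  S(S(S(S(add(SSZ, mul(add(SZ, Z), SSSZ))))))
  →10  S(S(S(S(S(add(SZ, mul(add(SZ, Z), SSSZ)))))))
  →11  S(S(S(S(S(S(add(Z, mul(add(SZ, Z), SSSZ))))))))
  →12  S(S(S(S(S(S(mul(add(SZ, Z), SSSZ)))))))
  →13  S(S(S(S(S(S(mul(S(add(Z, Z)), SSSZ)))))))
  →14  S(S(S(S(S(S(add(SSSZ, mul(add(Z, Z), SSSZ))))))))
  →15  S(S(S(S(S(S(S(add(SSZ, mul(add(Z, Z), SSSZ)))))))))
  →16  S(S(S(S(S(S(S(S(add(SZ, mul(add(Z, Z), SSSZ))))))))))
  →17  S(S(S(S(S(S(S(S(S(add(Z, mul(add(Z, Z), SSSZ)))))))))))
  →18  S(S(S(S(S(S(S(S(S(mul(add(Z, Z), SSSZ))))))))))
  →19  S(S(S(S(S(S(S(S(S(mul(Z, SSSZ))))))))))
  →20  S^9(Z)

Answer: YES — reaches normal form S^9(Z) in 20 ≤ 23 steps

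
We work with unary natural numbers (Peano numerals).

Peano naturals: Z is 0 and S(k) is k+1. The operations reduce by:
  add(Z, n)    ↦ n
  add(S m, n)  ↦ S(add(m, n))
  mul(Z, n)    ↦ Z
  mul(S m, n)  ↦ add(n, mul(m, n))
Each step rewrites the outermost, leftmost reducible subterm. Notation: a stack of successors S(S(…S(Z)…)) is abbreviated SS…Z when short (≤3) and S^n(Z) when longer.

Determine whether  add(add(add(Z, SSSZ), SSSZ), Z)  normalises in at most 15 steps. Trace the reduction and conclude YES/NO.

  start: add(add(add(Z, SSSZ), SSSZ), Z)
  →1  add(add(SSSZ, SSSZ), Z)
  →2  add(S(add(SSZ, SSSZ)), Z)
  →3  S(add(add(SSZ, SSSZ), Z))
  →4  S(add(S(add(SZ, SSSZ)), Z))
  →5  S(S(add(add(SZ, SSSZ), Z)))
  →6  S(S(add(S(add(Z, SSSZ)), Z)))
  →7  S(S(S(add(add(Z, SSSZ), Z))))
  →8  S(S(S(add(SSSZ, Z))))
  →9  S(S(S(S(add(SSZ, Z)))))
  →10  S(S(S(S(S(add(SZ, Z))))))
  →11  S(S(S(S(S(S(add(Z, Z)))))))
  →12  S^6(Z)

Answer: YES — reaches normal form S^6(Z) in 12 ≤ 15 steps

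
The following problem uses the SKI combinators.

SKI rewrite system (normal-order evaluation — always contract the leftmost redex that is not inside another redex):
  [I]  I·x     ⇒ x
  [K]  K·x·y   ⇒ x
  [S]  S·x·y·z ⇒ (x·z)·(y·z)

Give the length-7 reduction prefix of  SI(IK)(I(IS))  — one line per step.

Answer: after 7 steps: S(KS)

Working:
  start: SI(IK)(I(IS))
  →1  I(I(IS))(IK(I(IS)))
  →2  I(IS)(IK(I(IS)))
  →3  IS(IK(I(IS)))
  →4  S(IK(I(IS)))
  →5  S(K(I(IS)))
  →6  S(K(IS))
  →7  S(KS)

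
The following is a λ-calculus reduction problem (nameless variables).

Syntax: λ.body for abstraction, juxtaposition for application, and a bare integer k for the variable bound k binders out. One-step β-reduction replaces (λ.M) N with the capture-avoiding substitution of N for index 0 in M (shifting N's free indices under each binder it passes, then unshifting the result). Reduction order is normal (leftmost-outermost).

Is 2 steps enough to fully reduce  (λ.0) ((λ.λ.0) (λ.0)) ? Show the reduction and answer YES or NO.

  start: (λ.0) ((λ.λ.0) (λ.0))
  →1  (λ.λ.0) (λ.0)
  →2  λ.0

Answer: YES — reaches normal form λ.0 in 2 ≤ 2 steps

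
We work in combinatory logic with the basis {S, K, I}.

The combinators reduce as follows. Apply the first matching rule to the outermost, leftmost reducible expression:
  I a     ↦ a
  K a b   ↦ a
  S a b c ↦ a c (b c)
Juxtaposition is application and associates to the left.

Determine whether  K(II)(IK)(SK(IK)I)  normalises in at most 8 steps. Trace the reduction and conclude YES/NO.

  start: K(II)(IK)(SK(IK)I)
  step 1: II(SK(IK)I)
  step 2: I(SK(IK)I)
  step 3: SK(IK)I
  step 4: KI(IKI)
  step 5: I

Answer: YES — reaches normal form I in 5 ≤ 8 steps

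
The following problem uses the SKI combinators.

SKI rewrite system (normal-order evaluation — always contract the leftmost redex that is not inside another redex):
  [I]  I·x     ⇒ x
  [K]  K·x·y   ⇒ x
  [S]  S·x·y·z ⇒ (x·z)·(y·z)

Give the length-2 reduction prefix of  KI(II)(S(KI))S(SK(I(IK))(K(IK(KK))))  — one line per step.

  start: KI(II)(S(KI))S(SK(I(IK))(K(IK(KK))))
  [1] I(S(KI))S(SK(I(IK))(K(IK(KK))))
  [2] S(KI)S(SK(I(IK))(K(IK(KK))))

Answer: after 2 steps: S(KI)S(SK(I(IK))(K(IK(KK))))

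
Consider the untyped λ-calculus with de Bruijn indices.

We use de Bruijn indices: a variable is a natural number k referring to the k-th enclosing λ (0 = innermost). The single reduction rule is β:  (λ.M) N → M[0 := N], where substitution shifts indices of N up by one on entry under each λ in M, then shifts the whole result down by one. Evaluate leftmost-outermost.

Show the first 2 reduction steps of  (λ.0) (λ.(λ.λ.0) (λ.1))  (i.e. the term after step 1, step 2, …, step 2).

Answer: after 2 steps: λ.λ.0

Reduction:
  start: (λ.0) (λ.(λ.λ.0) (λ.1))
  →1  λ.(λ.λ.0) (λ.1)
  →2  λ.λ.0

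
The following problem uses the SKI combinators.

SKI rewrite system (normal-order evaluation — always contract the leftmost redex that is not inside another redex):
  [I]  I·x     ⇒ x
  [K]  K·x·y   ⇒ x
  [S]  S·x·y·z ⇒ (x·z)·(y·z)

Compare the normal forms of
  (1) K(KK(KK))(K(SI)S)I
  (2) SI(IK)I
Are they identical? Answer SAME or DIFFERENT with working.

Term A:
  start: K(KK(KK))(K(SI)S)I
  →1  KK(KK)I
  →2  KI

Term B:
  start: SI(IK)I
  →1  II(IKI)
  →2  I(IKI)
  →3  IKI
  →4  KI

Answer: SAME — A ⇓ KI, B ⇓ KI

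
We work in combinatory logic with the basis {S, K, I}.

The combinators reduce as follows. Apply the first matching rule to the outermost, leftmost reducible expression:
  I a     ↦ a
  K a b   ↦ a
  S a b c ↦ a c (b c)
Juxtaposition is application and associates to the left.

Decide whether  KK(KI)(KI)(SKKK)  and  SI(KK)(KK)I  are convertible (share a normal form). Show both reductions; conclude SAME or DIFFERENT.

Term A:
  start: KK(KI)(KI)(SKKK)
  step 1: K(KI)(SKKK)
  step 2: KI

Term B:
  start: SI(KK)(KK)I
  step 1: I(KK)(KK(KK))I
  step 2: KK(KK(KK))I
  step 3: KI

Answer: SAME — A ⇓ KI, B ⇓ KI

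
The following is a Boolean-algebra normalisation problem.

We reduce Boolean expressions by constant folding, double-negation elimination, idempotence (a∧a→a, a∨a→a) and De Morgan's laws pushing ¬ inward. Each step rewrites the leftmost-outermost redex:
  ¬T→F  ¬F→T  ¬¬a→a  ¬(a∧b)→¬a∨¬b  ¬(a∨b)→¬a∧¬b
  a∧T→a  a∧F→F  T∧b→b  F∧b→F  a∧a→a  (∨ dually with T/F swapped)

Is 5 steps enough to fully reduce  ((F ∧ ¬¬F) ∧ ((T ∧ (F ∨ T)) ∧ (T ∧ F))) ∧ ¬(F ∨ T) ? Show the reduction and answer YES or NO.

Answer: YES — reaches normal form F in 3 ≤ 5 steps

Reduction:
  start: ((F ∧ ¬¬F) ∧ ((T ∧ (F ∨ T)) ∧ (T ∧ F))) ∧ ¬(F ∨ T)
  step 1: (F ∧ ((T ∧ (F ∨ T)) ∧ (T ∧ F))) ∧ ¬(F ∨ T)
  step 2: F ∧ ¬(F ∨ T)
  step 3: F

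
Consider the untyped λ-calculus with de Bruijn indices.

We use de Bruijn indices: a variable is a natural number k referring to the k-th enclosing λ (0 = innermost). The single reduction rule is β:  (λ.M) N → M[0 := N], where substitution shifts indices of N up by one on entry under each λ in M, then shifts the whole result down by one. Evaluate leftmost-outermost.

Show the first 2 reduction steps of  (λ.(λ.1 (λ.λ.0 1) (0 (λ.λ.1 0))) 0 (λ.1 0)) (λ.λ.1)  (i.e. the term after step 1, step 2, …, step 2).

  start: (λ.(λ.1 (λ.λ.0 1) (0 (λ.λ.1 0))) 0 (λ.1 0)) (λ.λ.1)
  step 1: (λ.(λ.λ.1) (λ.λ.0 1) (0 (λ.λ.1 0))) (λ.λ.1) (λ.(λ.λ.1) 0)
  step 2: (λ.λ.1) (λ.λ.0 1) ((λ.λ.1) (λ.λ.1 0)) (λ.(λ.λ.1) 0)

Answer: after 2 steps: (λ.λ.1) (λ.λ.0 1) ((λ.λ.1) (λ.λ.1 0)) (λ.(λ.λ.1) 0)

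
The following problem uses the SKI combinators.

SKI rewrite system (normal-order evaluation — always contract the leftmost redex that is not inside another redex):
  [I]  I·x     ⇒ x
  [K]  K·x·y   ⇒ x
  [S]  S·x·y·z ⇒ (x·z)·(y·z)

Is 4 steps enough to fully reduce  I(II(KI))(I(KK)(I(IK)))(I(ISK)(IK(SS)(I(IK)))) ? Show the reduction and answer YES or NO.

  start: I(II(KI))(I(KK)(I(IK)))(I(ISK)(IK(SS)(I(IK))))
  step 1: II(KI)(I(KK)(I(IK)))(I(ISK)(IK(SS)(I(IK))))
  step 2: I(KI)(I(KK)(I(IK)))(I(ISK)(IK(SS)(I(IK))))
  step 3: KI(I(KK)(I(IK)))(I(ISK)(IK(SS)(I(IK))))
  step 4: I(I(ISK)(IK(SS)(I(IK))))

Answer: NO — after 4 steps the term is I(I(ISK)(IK(SS)(I(IK)))), not yet normal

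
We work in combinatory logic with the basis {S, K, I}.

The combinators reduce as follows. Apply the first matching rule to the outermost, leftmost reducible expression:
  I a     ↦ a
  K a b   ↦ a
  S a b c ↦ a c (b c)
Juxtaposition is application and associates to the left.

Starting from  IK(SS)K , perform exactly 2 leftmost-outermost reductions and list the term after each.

Answer: after 2 steps: SS

Derivation:
  start: IK(SS)K
  →1  K(SS)K
  →2  SS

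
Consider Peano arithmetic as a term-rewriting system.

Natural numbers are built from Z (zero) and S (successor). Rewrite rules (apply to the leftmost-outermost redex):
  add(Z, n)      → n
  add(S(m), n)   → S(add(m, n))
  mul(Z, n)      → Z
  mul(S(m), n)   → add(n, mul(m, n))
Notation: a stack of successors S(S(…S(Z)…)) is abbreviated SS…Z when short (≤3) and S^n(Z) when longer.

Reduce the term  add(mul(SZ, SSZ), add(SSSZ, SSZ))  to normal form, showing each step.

  start: add(mul(SZ, SSZ), add(SSSZ, SSZ))
  step 1: add(add(SSZ, mul(Z, SSZ)), add(SSSZ, SSZ))
  step 2: add(S(add(SZ, mul(Z, SSZ))), add(SSSZ, SSZ))
  step 3: S(add(add(SZ, mul(Z, SSZ)), add(SSSZ, SSZ)))
  step 4: S(add(S(add(Z, mul(Z, SSZ))), add(SSSZ, SSZ)))
  step 5: S(S(add(add(Z, mul(Z, SSZ)), add(SSSZ, SSZ))))
  step 6: S(S(add(mul(Z, SSZ), add(SSSZ, SSZ))))
  step 7: S(S(add(Z, add(SSSZ, SSZ))))
  step 8: S(S(add(SSSZ, SSZ)))
  step 9: S(S(S(add(SSZ, SSZ))))
  step 10: S(S(S(S(add(SZ, SSZ)))))
  step 11: S(S(S(S(S(add(Z, SSZ))))))
  step 12: S^7(Z)

Answer: normal form = S^7(Z)  (in 12 steps)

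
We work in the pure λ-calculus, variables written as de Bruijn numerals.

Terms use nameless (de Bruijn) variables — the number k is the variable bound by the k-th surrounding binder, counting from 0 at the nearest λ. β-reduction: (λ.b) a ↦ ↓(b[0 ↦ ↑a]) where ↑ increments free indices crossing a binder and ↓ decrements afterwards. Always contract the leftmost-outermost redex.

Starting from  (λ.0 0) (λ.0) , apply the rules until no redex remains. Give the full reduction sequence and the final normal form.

Answer: normal form = λ.0  (in 2 steps)

Reduction:
  start: (λ.0 0) (λ.0)
  step 1: (λ.0) (λ.0)
  step 2: λ.0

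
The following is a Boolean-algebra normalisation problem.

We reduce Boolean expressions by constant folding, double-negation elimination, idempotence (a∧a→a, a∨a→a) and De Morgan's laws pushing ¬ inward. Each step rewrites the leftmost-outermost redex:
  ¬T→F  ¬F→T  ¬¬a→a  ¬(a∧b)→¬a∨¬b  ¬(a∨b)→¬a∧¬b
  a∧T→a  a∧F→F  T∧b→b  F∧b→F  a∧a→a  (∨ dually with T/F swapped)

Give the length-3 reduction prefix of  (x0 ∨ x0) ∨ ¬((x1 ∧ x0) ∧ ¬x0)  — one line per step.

  start: (x0 ∨ x0) ∨ ¬((x1 ∧ x0) ∧ ¬x0)
  step 1: x0 ∨ ¬((x1 ∧ x0) ∧ ¬x0)
  step 2: x0 ∨ (¬(x1 ∧ x0) ∨ ¬¬x0)
  step 3: x0 ∨ ((¬x1 ∨ ¬x0) ∨ ¬¬x0)

Answer: after 3 steps: x0 ∨ ((¬x1 ∨ ¬x0) ∨ ¬¬x0)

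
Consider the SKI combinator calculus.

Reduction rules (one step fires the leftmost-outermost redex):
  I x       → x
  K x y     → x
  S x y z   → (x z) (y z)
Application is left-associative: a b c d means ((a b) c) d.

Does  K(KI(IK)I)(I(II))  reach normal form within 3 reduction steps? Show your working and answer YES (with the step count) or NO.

Answer: YES — reaches normal form I in 3 ≤ 3 steps

Reduction:
  start: K(KI(IK)I)(I(II))
  [1] KI(IK)I
  [2] II
  [3] I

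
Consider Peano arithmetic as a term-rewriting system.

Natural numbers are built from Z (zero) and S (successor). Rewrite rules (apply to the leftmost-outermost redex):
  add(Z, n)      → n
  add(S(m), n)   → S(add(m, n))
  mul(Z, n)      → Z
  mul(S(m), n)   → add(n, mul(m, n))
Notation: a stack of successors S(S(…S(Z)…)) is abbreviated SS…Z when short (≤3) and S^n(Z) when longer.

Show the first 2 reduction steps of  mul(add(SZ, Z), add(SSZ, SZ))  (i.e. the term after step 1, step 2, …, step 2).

Answer: after 2 steps: add(add(SSZ, SZ), mul(add(Z, Z), add(SSZ, SZ)))

Reduction:
  start: mul(add(SZ, Z), add(SSZ, SZ))
  step 1: mul(S(add(Z, Z)), add(SSZ, SZ))
  step 2: add(add(SSZ, SZ), mul(add(Z, Z), add(SSZ, SZ)))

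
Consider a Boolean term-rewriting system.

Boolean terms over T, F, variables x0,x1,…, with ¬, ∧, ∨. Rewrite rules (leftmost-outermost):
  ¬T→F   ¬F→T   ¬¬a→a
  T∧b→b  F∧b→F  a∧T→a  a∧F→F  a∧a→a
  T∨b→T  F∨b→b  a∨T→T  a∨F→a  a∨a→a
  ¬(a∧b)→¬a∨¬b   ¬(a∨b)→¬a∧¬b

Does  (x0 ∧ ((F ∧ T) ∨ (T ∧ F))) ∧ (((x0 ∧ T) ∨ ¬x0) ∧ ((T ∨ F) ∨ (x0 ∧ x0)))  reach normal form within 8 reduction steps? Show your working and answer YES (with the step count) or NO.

Answer: YES — reaches normal form F in 5 ≤ 8 steps

Derivation:
  start: (x0 ∧ ((F ∧ T) ∨ (T ∧ F))) ∧ (((x0 ∧ T) ∨ ¬x0) ∧ ((T ∨ F) ∨ (x0 ∧ x0)))
  step 1: (x0 ∧ (F ∨ (T ∧ F))) ∧ (((x0 ∧ T) ∨ ¬x0) ∧ ((T ∨ F) ∨ (x0 ∧ x0)))
  step 2: (x0 ∧ (T ∧ F)) ∧ (((x0 ∧ T) ∨ ¬x0) ∧ ((T ∨ F) ∨ (x0 ∧ x0)))
  step 3: (x0 ∧ F) ∧ (((x0 ∧ T) ∨ ¬x0) ∧ ((T ∨ F) ∨ (x0 ∧ x0)))
  step 4: F ∧ (((x0 ∧ T) ∨ ¬x0) ∧ ((T ∨ F) ∨ (x0 ∧ x0)))
  step 5: F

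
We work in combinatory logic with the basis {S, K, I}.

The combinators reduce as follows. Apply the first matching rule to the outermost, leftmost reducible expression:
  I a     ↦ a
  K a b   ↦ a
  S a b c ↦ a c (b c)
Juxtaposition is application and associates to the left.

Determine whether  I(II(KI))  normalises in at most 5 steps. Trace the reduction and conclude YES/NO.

Answer: YES — reaches normal form KI in 3 ≤ 5 steps

Working:
  start: I(II(KI))
  →1  II(KI)
  →2  I(KI)
  →3  KI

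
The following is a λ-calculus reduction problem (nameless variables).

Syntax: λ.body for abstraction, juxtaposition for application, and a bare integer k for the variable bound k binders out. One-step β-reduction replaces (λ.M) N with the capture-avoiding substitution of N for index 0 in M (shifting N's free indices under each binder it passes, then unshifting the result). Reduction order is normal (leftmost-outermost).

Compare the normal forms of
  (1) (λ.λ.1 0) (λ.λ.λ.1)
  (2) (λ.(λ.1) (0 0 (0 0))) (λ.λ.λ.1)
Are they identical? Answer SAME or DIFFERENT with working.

Term A:
  start: (λ.λ.1 0) (λ.λ.λ.1)
  step 1: λ.(λ.λ.λ.1) 0
  step 2: λ.λ.λ.1

Term B:
  start: (λ.(λ.1) (0 0 (0 0))) (λ.λ.λ.1)
  step 1: (λ.λ.λ.λ.1) ((λ.λ.λ.1) (λ.λ.λ.1) ((λ.λ.λ.1) (λ.λ.λ.1)))
  step 2: λ.λ.λ.1

Answer: SAME — A ⇓ λ.λ.λ.1, B ⇓ λ.λ.λ.1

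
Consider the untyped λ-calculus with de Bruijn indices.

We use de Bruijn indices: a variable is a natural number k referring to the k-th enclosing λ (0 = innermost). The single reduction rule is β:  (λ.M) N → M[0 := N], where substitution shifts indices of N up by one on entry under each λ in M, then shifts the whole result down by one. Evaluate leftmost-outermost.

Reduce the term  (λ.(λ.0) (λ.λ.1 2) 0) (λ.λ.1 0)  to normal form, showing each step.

Answer: normal form = λ.λ.λ.1 0  (in 5 steps)

Reduction:
  start: (λ.(λ.0) (λ.λ.1 2) 0) (λ.λ.1 0)
  step 1: (λ.0) (λ.λ.1 (λ.λ.1 0)) (λ.λ.1 0)
  step 2: (λ.λ.1 (λ.λ.1 0)) (λ.λ.1 0)
  step 3: λ.(λ.λ.1 0) (λ.λ.1 0)
  step 4: λ.λ.(λ.λ.1 0) 0
  step 5: λ.λ.λ.1 0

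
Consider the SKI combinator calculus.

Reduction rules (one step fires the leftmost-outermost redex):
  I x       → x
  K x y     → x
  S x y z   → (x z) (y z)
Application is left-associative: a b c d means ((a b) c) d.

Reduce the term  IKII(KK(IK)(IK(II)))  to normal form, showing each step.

Answer: normal form = K(KI)  (in 6 steps)

Derivation:
  start: IKII(KK(IK)(IK(II)))
  →1  KII(KK(IK)(IK(II)))
  →2  I(KK(IK)(IK(II)))
  →3  KK(IK)(IK(II))
  →4  K(IK(II))
  →5  K(K(II))
  →6  K(KI)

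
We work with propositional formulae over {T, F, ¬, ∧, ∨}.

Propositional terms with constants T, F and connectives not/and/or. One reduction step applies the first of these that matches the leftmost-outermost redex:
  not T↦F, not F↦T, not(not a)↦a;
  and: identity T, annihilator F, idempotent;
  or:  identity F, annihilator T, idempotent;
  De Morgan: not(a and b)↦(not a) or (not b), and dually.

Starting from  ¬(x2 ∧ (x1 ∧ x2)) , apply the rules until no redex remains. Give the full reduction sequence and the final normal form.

Answer: normal form = ¬x2 ∨ (¬x1 ∨ ¬x2)  (in 2 steps)

Reduction:
  start: ¬(x2 ∧ (x1 ∧ x2))
  →1  ¬x2 ∨ ¬(x1 ∧ x2)
  →2  ¬x2 ∨ (¬x1 ∨ ¬x2)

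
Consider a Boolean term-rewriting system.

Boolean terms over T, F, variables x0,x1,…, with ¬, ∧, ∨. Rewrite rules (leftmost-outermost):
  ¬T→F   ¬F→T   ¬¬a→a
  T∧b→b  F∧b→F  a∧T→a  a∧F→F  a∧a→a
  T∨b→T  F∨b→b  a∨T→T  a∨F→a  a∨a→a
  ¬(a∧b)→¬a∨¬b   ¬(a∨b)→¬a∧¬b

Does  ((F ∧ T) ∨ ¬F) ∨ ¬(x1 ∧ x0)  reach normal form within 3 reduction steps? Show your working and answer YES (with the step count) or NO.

Answer: NO — after 3 steps the term is T ∨ ¬(x1 ∧ x0), not yet normal

Working:
  start: ((F ∧ T) ∨ ¬F) ∨ ¬(x1 ∧ x0)
  →1  (F ∨ ¬F) ∨ ¬(x1 ∧ x0)
  →2  ¬F ∨ ¬(x1 ∧ x0)
  →3  T ∨ ¬(x1 ∧ x0)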